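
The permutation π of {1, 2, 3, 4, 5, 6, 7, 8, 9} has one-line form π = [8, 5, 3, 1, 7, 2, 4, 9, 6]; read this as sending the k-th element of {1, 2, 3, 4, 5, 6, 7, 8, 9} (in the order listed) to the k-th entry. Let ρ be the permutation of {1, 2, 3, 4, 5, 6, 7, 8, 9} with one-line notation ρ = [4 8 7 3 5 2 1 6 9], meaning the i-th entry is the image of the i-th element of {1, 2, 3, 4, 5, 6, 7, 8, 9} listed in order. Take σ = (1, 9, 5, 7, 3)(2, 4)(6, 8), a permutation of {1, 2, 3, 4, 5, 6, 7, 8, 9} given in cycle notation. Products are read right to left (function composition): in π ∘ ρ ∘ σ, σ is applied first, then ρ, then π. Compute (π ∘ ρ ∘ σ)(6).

Apply the permutations in order: σ(6) = 8, then ρ(8) = 6, then π(6) = 2. So (π ∘ ρ ∘ σ)(6) = 2.

2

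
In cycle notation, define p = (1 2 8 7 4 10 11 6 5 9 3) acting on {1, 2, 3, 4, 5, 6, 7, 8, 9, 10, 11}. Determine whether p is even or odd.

The cycle lengths are 11.
A cycle is odd iff its length is even; p has 0 even-length cycles, so sgn(p) = (−1)^0 and p is even.

even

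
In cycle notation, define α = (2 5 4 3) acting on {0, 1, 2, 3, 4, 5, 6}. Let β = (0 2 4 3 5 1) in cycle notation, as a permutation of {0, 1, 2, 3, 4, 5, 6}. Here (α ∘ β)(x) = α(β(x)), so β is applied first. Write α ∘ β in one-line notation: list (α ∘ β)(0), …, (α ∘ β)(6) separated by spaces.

(α ∘ β)(x) = α(β(x)). Computing each image: α(β(0)) = α(2) = 5, α(β(1)) = α(0) = 0, α(β(2)) = α(4) = 3, α(β(3)) = α(5) = 4, α(β(4)) = α(3) = 2, α(β(5)) = α(1) = 1, α(β(6)) = α(6) = 6.
Hence α ∘ β = [5 0 3 4 2 1 6].

5 0 3 4 2 1 6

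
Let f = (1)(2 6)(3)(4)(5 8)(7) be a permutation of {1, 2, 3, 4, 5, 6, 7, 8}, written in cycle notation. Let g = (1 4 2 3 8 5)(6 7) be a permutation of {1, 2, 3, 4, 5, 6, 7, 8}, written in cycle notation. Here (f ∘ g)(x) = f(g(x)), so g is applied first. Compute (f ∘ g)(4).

First apply g: g(4) = 2, then f(2) = 6. Thus (f ∘ g)(4) = 6.

6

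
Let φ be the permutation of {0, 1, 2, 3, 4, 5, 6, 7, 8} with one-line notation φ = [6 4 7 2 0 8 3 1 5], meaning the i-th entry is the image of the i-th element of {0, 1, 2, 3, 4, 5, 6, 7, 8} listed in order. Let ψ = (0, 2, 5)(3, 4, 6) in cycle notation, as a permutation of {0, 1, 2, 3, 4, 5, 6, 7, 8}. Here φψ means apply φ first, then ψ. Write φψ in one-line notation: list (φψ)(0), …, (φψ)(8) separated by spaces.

3 6 7 5 2 8 4 1 0

(φψ)(x) = ψ(φ(x)). Computing each image: ψ(φ(0)) = ψ(6) = 3, ψ(φ(1)) = ψ(4) = 6, ψ(φ(2)) = ψ(7) = 7, ψ(φ(3)) = ψ(2) = 5, ψ(φ(4)) = ψ(0) = 2, ψ(φ(5)) = ψ(8) = 8, ψ(φ(6)) = ψ(3) = 4, ψ(φ(7)) = ψ(1) = 1, ψ(φ(8)) = ψ(5) = 0.
Hence φψ = [3 6 7 5 2 8 4 1 0].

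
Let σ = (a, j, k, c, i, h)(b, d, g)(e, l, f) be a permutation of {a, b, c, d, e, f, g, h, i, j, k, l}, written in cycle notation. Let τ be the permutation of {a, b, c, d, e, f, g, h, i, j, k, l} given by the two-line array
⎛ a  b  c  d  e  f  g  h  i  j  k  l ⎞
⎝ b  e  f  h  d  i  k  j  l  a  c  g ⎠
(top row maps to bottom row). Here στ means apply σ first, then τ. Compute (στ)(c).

(στ)(c) = τ(σ(c)). σ(c) = i, then τ(i) = l. So (στ)(c) = l.

l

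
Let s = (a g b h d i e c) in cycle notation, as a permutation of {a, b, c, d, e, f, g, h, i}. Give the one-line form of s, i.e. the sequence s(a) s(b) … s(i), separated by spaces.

g h a i c f b d e

Reading each image from the cycles: a↦g, b↦h, c↦a, d↦i, e↦c, f↦f, g↦b, h↦d, i↦e.
So the one-line form is g h a i c f b d e.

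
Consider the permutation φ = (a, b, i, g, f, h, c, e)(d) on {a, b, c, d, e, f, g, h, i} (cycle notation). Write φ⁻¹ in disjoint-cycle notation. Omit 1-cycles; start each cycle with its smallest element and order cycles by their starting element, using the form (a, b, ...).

(a, e, c, h, f, g, i, b)

Inverting a permutation written in cycle notation just reverses the order within every cycle.
Reversing each cycle of φ and rotating so the smallest element leads gives (a, e, c, h, f, g, i, b).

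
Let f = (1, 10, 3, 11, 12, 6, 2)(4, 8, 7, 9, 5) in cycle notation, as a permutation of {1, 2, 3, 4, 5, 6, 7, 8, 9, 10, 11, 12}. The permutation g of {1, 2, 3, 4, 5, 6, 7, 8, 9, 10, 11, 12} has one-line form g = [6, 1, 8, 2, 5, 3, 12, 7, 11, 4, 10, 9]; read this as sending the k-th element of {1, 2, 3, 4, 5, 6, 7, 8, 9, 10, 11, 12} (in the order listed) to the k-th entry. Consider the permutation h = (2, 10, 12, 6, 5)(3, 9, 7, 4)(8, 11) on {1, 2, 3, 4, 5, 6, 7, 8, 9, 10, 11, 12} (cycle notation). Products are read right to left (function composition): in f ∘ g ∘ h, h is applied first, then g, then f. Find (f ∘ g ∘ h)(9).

6

Apply the permutations in order: h(9) = 7, then g(7) = 12, then f(12) = 6. So (f ∘ g ∘ h)(9) = 6.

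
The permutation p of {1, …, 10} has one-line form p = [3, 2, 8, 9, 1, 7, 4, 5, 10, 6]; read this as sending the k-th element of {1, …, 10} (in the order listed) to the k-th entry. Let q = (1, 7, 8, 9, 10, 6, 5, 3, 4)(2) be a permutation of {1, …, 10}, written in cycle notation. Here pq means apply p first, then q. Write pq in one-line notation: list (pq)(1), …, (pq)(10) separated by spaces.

Chase each element through p then q: 1 → 3 → 4; 2 → 2 → 2; 3 → 8 → 9; 4 → 9 → 10; 5 → 1 → 7; 6 → 7 → 8; 7 → 4 → 1; 8 → 5 → 3; 9 → 10 → 6; 10 → 6 → 5.
Collecting the images, pq = [4 2 9 10 7 8 1 3 6 5].

4 2 9 10 7 8 1 3 6 5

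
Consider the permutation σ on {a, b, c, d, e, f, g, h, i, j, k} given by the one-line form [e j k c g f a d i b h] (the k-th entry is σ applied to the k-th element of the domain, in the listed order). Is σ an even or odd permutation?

even

In disjoint-cycle form the cycle lengths are 4, 3, 2, 1, 1.
A cycle of length ℓ contributes ℓ−1 transpositions, so σ is a product of 3 + 2 + 1 = 6 transpositions — even.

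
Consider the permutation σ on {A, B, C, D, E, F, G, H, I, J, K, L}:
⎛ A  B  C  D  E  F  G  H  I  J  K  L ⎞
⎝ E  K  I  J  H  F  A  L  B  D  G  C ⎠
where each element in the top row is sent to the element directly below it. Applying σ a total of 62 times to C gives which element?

L

Tracing C → I → … returns to C after 9 steps, so C lies in a 9-cycle (A, E, H, L, C, I, B, K, G).
On a 9-cycle, σ^9 is the identity, so σ^62 = σ^8 there (62 ≡ 8 mod 9).
Advancing 8 steps from C: C → I → B → K → G → A → E → H → L.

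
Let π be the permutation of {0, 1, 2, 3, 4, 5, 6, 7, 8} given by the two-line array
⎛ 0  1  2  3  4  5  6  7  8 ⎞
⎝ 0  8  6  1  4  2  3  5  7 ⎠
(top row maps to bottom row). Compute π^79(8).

Tracing 8 → 7 → … returns to 8 after 7 steps, so 8 lies in a 7-cycle (1, 8, 7, 5, 2, 6, 3).
On a 7-cycle, π^7 is the identity, so π^79 = π^2 there (79 ≡ 2 mod 7).
Stepping 2 places around the cycle: 8 → 7 → 5.

5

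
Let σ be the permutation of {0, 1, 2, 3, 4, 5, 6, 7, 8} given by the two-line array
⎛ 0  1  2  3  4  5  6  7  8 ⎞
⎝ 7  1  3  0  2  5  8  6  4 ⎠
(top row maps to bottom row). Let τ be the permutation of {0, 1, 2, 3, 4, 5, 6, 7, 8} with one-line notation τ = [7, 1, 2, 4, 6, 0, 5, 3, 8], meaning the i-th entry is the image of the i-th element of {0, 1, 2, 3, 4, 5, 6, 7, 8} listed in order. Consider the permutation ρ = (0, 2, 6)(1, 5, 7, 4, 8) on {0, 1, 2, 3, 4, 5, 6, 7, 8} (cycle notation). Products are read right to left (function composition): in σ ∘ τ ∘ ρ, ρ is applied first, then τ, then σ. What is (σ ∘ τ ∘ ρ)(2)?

Apply the permutations in order: ρ(2) = 6, then τ(6) = 5, then σ(5) = 5. So (σ ∘ τ ∘ ρ)(2) = 5.

5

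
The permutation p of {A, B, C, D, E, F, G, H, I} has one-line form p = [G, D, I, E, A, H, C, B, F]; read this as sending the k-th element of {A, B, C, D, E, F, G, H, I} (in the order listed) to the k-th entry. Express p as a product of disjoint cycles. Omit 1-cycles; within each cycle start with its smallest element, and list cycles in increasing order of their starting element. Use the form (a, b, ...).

Iterating p from A gives A → G → C → I → F → H → B → D → E → A; that is the 9-cycle (A, G, C, I, F, H, B, D, E).
Repeating from the next unused element and collecting all non-trivial cycles gives (A, G, C, I, F, H, B, D, E).

(A, G, C, I, F, H, B, D, E)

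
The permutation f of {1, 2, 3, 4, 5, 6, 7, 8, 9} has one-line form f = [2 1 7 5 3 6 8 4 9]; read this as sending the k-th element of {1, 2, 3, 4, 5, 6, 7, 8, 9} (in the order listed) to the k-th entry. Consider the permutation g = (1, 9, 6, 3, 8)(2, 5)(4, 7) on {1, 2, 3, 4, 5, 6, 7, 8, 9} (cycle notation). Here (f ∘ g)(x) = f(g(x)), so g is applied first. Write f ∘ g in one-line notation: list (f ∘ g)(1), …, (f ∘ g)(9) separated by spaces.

(f ∘ g)(x) = f(g(x)). Computing each image: f(g(1)) = f(9) = 9, f(g(2)) = f(5) = 3, f(g(3)) = f(8) = 4, f(g(4)) = f(7) = 8, f(g(5)) = f(2) = 1, f(g(6)) = f(3) = 7, f(g(7)) = f(4) = 5, f(g(8)) = f(1) = 2, f(g(9)) = f(6) = 6.
Hence f ∘ g = [9 3 4 8 1 7 5 2 6].

9 3 4 8 1 7 5 2 6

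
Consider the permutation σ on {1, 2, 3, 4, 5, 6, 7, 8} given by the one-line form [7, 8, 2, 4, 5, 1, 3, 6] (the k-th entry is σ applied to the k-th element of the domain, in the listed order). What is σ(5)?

5 is element number 5 of the domain, and entry number 5 of the one-line form is 5, so σ(5) = 5.

5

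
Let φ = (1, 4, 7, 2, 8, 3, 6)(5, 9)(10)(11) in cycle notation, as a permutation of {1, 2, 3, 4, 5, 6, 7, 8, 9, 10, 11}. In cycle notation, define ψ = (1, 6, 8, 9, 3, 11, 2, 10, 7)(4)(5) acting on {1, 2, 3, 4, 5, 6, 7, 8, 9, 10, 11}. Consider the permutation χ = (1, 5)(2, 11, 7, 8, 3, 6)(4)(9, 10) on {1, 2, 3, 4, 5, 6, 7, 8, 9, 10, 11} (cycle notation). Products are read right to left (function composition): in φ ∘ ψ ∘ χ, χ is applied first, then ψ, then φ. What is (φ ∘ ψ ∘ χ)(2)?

Chase 2: χ(2) = 11; ψ(11) = 2; φ(2) = 8. Hence (φ ∘ ψ ∘ χ)(2) = 8.

8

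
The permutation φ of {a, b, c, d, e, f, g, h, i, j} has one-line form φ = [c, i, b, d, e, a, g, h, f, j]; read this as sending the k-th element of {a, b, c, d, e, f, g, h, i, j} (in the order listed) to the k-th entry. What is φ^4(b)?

Tracing b → i → … returns to b after 5 steps, so b lies in a 5-cycle (a, c, b, i, f).
Stepping 4 places around the cycle: b → i → f → a → c.

c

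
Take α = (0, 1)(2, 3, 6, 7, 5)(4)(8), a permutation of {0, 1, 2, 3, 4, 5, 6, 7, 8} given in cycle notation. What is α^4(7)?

6

7 lies in the 5-cycle (2, 3, 6, 7, 5).
Advancing 4 steps from 7: 7 → 5 → 2 → 3 → 6.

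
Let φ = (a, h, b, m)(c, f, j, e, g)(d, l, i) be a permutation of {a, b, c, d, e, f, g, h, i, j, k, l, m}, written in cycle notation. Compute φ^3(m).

b

m lies in the 4-cycle (a, h, b, m).
Stepping 3 places around the cycle: m → a → h → b.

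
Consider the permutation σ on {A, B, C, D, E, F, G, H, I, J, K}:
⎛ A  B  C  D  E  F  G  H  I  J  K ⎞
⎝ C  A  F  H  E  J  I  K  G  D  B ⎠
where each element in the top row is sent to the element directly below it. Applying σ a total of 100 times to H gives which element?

Tracing H → K → … returns to H after 8 steps, so H lies in an 8-cycle (A C F J D H K B).
Since the cycle has length 8, σ^100 acts on it the same as σ^4 (100 mod 8 = 4).
Stepping 4 places around the cycle: H → K → B → A → C.

C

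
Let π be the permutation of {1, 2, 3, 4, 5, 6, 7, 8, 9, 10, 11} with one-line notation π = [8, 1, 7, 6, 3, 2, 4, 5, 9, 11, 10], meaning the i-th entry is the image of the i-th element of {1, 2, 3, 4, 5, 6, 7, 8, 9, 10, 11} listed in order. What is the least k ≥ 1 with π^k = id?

8

Decomposing into disjoint cycles gives cycle lengths 8, 2, 1.
The order of π is the least common multiple of its cycle lengths: lcm(8, 2) = 8.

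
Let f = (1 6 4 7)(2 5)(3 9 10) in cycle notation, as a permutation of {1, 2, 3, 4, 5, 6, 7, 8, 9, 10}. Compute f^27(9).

9 lies in the 3-cycle (3 9 10).
On a 3-cycle, f^3 is the identity, so f^27 = f^0 there (27 ≡ 0 mod 3).
So f^27(9) = 9.

9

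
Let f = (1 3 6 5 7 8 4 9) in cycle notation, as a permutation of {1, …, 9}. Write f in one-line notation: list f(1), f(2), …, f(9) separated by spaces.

3 2 6 9 7 5 8 4 1

Each element maps to the next entry in its cycle (wrapping to the front): 1→3, 2→2, 3→6, 4→9, 5→7, 6→5, 7→8, 8→4, 9→1.
Listing these in domain order gives 3 2 6 9 7 5 8 4 1.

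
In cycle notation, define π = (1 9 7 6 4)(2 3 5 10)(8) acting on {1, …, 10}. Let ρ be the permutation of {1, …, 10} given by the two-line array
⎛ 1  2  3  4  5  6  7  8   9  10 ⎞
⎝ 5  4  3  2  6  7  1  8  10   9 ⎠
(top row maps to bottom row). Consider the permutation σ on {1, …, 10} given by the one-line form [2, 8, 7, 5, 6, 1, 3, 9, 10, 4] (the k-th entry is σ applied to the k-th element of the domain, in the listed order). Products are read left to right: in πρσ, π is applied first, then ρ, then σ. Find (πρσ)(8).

Chase 8: π(8) = 8; ρ(8) = 8; σ(8) = 9. Hence (πρσ)(8) = 9.

9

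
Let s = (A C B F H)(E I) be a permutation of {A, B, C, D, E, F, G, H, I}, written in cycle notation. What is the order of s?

10

The disjoint cycles have lengths 5, 2, 1, 1.
The order of s is the least common multiple of its cycle lengths: lcm(5, 2) = 10.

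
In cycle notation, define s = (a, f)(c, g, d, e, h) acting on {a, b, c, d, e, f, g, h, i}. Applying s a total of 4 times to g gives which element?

g lies in the 5-cycle (c, g, d, e, h).
Advancing 4 steps from g: g → d → e → h → c.

c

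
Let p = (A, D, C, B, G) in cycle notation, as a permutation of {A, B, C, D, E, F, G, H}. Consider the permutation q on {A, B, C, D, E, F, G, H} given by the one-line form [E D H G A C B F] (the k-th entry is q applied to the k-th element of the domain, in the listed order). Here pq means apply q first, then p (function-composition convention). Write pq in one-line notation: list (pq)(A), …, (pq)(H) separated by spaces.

(pq)(x) = p(q(x)). Computing each image: p(q(A)) = p(E) = E, p(q(B)) = p(D) = C, p(q(C)) = p(H) = H, p(q(D)) = p(G) = A, p(q(E)) = p(A) = D, p(q(F)) = p(C) = B, p(q(G)) = p(B) = G, p(q(H)) = p(F) = F.
Hence pq = [E C H A D B G F].

E C H A D B G F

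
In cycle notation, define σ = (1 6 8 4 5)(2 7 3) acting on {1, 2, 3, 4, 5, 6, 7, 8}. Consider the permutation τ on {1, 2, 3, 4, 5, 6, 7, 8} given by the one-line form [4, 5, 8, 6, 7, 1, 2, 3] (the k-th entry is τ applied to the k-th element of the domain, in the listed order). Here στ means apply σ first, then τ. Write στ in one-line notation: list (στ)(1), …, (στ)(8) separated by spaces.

For each element, apply σ then τ: 1 → 6 → 1; 2 → 7 → 2; 3 → 2 → 5; 4 → 5 → 7; 5 → 1 → 4; 6 → 8 → 3; 7 → 3 → 8; 8 → 4 → 6.
So στ in one-line form is 1 2 5 7 4 3 8 6.

1 2 5 7 4 3 8 6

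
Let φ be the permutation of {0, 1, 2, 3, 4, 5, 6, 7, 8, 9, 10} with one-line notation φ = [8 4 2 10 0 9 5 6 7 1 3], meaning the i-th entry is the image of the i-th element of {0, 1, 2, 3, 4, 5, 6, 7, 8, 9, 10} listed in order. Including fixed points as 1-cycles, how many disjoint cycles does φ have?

3

The cycle decomposition is (0 8 7 6 5 9 1 4)(2)(3 10), which has 3 cycles (counting 1-cycles).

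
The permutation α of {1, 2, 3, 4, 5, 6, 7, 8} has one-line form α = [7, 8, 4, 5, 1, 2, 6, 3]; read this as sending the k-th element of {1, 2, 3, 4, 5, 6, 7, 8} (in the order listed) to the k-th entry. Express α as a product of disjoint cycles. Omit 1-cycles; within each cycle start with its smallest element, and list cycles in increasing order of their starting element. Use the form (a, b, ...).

(1, 7, 6, 2, 8, 3, 4, 5)

From 1: 1 → 7 → 6 → 2 → 8 → 3 → 4 → 5 → 1, closing the cycle (1, 7, 6, 2, 8, 3, 4, 5).
Repeating from the next unused element and collecting all non-trivial cycles gives (1, 7, 6, 2, 8, 3, 4, 5).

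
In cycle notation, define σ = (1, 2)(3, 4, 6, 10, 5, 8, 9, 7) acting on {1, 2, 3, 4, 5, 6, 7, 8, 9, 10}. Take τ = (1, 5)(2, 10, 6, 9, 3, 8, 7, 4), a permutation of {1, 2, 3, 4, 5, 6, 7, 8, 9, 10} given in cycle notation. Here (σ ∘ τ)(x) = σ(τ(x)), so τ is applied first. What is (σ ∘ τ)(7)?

(σ ∘ τ)(7) = σ(τ(7)). τ(7) = 4, then σ(4) = 6. So (σ ∘ τ)(7) = 6.

6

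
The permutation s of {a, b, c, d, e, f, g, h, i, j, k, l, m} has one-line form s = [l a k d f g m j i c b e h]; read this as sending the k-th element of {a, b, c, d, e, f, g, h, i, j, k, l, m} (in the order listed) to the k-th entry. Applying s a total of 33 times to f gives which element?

Tracing f → g → … returns to f after 11 steps, so f lies in an 11-cycle (a l e f g m h j c k b).
On an 11-cycle, s^11 is the identity, so s^33 = s^0 there (33 ≡ 0 mod 11).
So s^33(f) = f.

f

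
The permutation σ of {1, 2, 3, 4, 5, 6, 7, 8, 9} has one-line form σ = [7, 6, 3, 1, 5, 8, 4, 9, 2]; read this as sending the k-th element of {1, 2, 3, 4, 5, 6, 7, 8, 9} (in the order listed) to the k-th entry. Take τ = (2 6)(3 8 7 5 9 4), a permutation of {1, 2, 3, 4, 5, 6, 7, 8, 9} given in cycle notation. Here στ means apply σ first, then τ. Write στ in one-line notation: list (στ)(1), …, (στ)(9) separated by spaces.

5 2 8 1 9 7 3 4 6

For each element, apply σ then τ: 1 → 7 → 5; 2 → 6 → 2; 3 → 3 → 8; 4 → 1 → 1; 5 → 5 → 9; 6 → 8 → 7; 7 → 4 → 3; 8 → 9 → 4; 9 → 2 → 6.
So στ in one-line form is 5 2 8 1 9 7 3 4 6.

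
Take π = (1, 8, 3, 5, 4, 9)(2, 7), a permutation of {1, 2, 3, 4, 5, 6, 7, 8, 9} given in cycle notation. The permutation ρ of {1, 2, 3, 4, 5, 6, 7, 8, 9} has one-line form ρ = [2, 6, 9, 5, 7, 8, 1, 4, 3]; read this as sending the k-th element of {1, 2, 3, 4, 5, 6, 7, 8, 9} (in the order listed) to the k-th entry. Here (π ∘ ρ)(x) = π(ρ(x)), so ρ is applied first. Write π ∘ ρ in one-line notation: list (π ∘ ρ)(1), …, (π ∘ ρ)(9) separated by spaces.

7 6 1 4 2 3 8 9 5

(π ∘ ρ)(x) = π(ρ(x)). Computing each image: π(ρ(1)) = π(2) = 7, π(ρ(2)) = π(6) = 6, π(ρ(3)) = π(9) = 1, π(ρ(4)) = π(5) = 4, π(ρ(5)) = π(7) = 2, π(ρ(6)) = π(8) = 3, π(ρ(7)) = π(1) = 8, π(ρ(8)) = π(4) = 9, π(ρ(9)) = π(3) = 5.
Hence π ∘ ρ = [7 6 1 4 2 3 8 9 5].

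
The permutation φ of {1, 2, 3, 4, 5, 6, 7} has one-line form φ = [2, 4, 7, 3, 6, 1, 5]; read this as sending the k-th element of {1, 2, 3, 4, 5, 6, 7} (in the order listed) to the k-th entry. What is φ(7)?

5

7 is element number 7 of the domain, and entry number 7 of the one-line form is 5, so φ(7) = 5.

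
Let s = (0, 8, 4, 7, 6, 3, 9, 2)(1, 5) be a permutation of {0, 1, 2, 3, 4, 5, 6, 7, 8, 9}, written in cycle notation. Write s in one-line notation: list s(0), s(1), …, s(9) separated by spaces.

Each element maps to the next entry in its cycle (wrapping to the front): 0→8, 1→5, 2→0, 3→9, 4→7, 5→1, 6→3, 7→6, 8→4, 9→2.
Listing these in domain order gives 8 5 0 9 7 1 3 6 4 2.

8 5 0 9 7 1 3 6 4 2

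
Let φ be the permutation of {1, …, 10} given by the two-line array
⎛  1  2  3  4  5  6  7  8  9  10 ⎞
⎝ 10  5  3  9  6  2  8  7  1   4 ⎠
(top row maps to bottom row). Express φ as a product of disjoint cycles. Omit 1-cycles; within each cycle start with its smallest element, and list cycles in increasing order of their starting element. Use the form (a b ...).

(1 10 4 9)(2 5 6)(7 8)

Start at 1 and follow images: 1 → 10 → 4 → 9 → 1, giving the cycle (1 10 4 9).
Repeating from the next unused element and collecting all non-trivial cycles gives (1 10 4 9)(2 5 6)(7 8).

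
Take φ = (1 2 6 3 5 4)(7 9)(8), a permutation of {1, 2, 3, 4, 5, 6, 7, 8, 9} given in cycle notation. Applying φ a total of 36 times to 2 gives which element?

2 lies in the 6-cycle (1 2 6 3 5 4).
Since the cycle has length 6, φ^36 acts on it the same as φ^0 (36 mod 6 = 0).
So φ^36(2) = 2.

2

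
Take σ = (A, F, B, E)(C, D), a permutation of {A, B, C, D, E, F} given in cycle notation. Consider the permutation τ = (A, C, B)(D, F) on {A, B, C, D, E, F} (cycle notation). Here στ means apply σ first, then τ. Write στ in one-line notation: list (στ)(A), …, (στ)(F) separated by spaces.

(στ)(x) = τ(σ(x)). Computing each image: τ(σ(A)) = τ(F) = D, τ(σ(B)) = τ(E) = E, τ(σ(C)) = τ(D) = F, τ(σ(D)) = τ(C) = B, τ(σ(E)) = τ(A) = C, τ(σ(F)) = τ(B) = A.
Hence στ = [D E F B C A].

D E F B C A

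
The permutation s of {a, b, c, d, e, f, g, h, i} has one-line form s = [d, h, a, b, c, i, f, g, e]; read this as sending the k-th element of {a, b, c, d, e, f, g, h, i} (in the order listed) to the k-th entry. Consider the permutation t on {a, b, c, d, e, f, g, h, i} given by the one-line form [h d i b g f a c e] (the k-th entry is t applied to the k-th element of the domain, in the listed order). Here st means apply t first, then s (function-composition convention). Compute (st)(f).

i

First apply t: t(f) = f, then s(f) = i. Thus (st)(f) = i.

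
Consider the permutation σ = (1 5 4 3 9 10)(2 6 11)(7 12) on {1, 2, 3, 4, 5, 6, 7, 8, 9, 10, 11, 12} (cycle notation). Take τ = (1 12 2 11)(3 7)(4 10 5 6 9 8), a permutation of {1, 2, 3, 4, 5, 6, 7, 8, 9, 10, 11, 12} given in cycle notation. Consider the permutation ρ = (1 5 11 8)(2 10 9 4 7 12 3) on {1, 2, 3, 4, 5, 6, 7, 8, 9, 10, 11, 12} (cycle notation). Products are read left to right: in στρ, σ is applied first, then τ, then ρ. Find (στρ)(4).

Apply the permutations in order: σ(4) = 3, then τ(3) = 7, then ρ(7) = 12. So (στρ)(4) = 12.

12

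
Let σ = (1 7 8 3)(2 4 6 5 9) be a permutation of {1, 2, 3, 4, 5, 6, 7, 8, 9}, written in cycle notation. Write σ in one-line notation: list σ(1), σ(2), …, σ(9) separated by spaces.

Image by image: 1→7, 2→4, 3→1, 4→6, 5→9, 6→5, 7→8, 8→3, 9→2.
So the one-line form is 7 4 1 6 9 5 8 3 2.

7 4 1 6 9 5 8 3 2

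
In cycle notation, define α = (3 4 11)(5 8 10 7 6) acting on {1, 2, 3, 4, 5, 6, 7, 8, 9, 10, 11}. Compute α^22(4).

11

4 lies in the 3-cycle (3 4 11).
Powers repeat with period 3 on this cycle, and 22 mod 3 = 1, so α^22(4) = α^1(4).
Advancing 1 step from 4: 4 → 11.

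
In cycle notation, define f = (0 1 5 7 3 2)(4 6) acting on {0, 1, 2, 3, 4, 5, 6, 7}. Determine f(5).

7

5 appears in (0 1 5 7 3 2); the next entry (wrapping around) is 7.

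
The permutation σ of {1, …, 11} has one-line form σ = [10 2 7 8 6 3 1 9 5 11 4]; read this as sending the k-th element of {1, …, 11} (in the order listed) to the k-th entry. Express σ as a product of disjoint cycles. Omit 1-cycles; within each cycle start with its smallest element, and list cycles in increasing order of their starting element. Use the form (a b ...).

(1 10 11 4 8 9 5 6 3 7)

Start at 1 and follow images: 1 → 10 → 11 → 4 → 8 → 9 → 5 → 6 → 3 → 7 → 1, giving the cycle (1 10 11 4 8 9 5 6 3 7).
Continuing from each remaining unvisited element yields (1 10 11 4 8 9 5 6 3 7).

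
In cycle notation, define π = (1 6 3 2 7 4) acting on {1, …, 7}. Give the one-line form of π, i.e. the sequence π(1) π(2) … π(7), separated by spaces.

Reading each image from the cycles: 1→6, 2→7, 3→2, 4→1, 5→5, 6→3, 7→4.
So the one-line form is 6 7 2 1 5 3 4.

6 7 2 1 5 3 4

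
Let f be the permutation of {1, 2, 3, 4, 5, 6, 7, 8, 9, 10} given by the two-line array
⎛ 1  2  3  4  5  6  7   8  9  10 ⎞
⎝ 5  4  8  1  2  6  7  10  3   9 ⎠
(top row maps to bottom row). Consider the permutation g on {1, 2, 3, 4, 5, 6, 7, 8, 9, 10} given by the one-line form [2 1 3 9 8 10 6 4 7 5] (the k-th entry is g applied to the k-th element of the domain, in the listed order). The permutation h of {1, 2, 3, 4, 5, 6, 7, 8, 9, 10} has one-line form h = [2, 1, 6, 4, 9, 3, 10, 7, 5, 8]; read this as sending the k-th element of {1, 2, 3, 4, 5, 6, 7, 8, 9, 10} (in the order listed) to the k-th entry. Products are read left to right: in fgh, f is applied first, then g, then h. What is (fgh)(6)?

8

Chase 6: f(6) = 6; g(6) = 10; h(10) = 8. Hence (fgh)(6) = 8.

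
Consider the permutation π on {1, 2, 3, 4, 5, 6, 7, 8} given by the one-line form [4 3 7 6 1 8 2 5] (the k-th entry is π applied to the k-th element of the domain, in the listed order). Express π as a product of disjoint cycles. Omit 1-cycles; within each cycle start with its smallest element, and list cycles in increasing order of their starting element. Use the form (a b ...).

(1 4 6 8 5)(2 3 7)

Start at 1 and follow images: 1 → 4 → 6 → 8 → 5 → 1, giving the cycle (1 4 6 8 5).
Repeating from the next unused element and collecting all non-trivial cycles gives (1 4 6 8 5)(2 3 7).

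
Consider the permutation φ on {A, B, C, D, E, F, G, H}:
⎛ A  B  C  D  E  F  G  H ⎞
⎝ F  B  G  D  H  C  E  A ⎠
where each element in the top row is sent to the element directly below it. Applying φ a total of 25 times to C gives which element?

G

Tracing C → G → … returns to C after 6 steps, so C lies in a 6-cycle (A F C G E H).
Since the cycle has length 6, φ^25 acts on it the same as φ^1 (25 mod 6 = 1).
Advancing 1 step from C: C → G.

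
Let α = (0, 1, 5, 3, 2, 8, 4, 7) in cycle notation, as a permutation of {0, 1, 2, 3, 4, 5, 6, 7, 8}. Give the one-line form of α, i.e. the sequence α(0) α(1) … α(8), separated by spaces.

1 5 8 2 7 3 6 0 4

Image by image: 0↦1, 1↦5, 2↦8, 3↦2, 4↦7, 5↦3, 6↦6, 7↦0, 8↦4.
Listing these in domain order gives 1 5 8 2 7 3 6 0 4.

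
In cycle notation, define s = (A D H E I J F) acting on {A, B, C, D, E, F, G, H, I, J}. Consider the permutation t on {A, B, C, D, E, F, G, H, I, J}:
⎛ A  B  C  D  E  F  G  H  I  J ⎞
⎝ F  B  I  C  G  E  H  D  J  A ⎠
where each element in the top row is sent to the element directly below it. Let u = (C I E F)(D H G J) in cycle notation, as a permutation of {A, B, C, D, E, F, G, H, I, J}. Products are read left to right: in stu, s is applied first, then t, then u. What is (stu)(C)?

E

Apply the permutations in order: s(C) = C, then t(C) = I, then u(I) = E. So (stu)(C) = E.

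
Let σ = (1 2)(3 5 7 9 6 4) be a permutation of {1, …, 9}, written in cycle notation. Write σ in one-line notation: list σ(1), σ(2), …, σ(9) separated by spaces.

Reading each image from the cycles: 1↦2, 2↦1, 3↦5, 4↦3, 5↦7, 6↦4, 7↦9, 8↦8, 9↦6.
So the one-line form is 2 1 5 3 7 4 9 8 6.

2 1 5 3 7 4 9 8 6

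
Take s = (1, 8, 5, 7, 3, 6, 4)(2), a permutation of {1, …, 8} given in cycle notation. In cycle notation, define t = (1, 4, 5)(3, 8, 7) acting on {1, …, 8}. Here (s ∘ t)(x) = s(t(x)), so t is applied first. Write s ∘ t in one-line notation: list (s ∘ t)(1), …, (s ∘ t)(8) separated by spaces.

Chase each element through t then s: 1 → 4 → 1; 2 → 2 → 2; 3 → 8 → 5; 4 → 5 → 7; 5 → 1 → 8; 6 → 6 → 4; 7 → 3 → 6; 8 → 7 → 3.
Collecting the images, s ∘ t = [1 2 5 7 8 4 6 3].

1 2 5 7 8 4 6 3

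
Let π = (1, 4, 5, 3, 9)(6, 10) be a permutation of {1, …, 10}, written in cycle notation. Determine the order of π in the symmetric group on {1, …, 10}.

10

The cycle type of π is (5, 2, 1, 1, 1).
The order of π is the least common multiple of its cycle lengths: lcm(5, 2) = 10.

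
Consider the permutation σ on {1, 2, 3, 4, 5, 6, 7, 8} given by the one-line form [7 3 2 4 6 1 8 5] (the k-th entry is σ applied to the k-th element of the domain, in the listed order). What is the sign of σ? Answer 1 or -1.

In disjoint-cycle form the cycle lengths are 5, 2, 1.
A cycle is odd iff its length is even; σ has 1 even-length cycle, so sgn(σ) = (−1)^1 and σ is odd.

-1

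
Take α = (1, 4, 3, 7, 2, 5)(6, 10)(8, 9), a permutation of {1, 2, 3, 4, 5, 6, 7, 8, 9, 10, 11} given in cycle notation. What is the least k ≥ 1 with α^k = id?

The cycle type of α is (6, 2, 2, 1).
The order is lcm(6, 2, 2) = 6.

6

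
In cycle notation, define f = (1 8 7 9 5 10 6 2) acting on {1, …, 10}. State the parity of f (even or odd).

odd

The cycle lengths are 8, 1, 1.
A cycle of length ℓ contributes ℓ−1 transpositions, so f is a product of 7 transpositions — odd.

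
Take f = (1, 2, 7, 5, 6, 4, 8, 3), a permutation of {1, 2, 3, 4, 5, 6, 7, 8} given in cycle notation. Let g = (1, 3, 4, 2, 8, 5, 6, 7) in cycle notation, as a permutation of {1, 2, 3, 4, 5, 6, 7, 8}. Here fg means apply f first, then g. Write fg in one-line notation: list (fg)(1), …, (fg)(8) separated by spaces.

Chase each element through f then g: 1 → 2 → 8; 2 → 7 → 1; 3 → 1 → 3; 4 → 8 → 5; 5 → 6 → 7; 6 → 4 → 2; 7 → 5 → 6; 8 → 3 → 4.
So fg in one-line form is 8 1 3 5 7 2 6 4.

8 1 3 5 7 2 6 4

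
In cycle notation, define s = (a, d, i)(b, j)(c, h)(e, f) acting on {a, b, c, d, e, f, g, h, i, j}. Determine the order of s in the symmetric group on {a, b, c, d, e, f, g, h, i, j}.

6

The cycle type of s is (3, 2, 2, 2, 1).
The order of s is the least common multiple of its cycle lengths: lcm(3, 2, 2, 2) = 6.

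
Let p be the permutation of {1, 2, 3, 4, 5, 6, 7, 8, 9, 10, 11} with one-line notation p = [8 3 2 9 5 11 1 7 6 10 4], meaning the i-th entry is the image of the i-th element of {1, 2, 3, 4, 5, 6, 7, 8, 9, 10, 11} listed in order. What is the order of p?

The disjoint-cycle form of p has cycle lengths 4, 3, 2, 1, 1.
Since disjoint cycles commute, ord(p) = lcm(4, 3, 2) = 12.

12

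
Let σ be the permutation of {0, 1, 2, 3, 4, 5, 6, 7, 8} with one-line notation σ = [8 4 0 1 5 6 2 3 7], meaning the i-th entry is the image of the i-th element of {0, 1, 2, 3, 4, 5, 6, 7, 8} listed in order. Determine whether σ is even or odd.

even

In disjoint-cycle form the cycle lengths are 9.
A cycle of length ℓ contributes ℓ−1 transpositions, so σ is a product of 8 transpositions — even.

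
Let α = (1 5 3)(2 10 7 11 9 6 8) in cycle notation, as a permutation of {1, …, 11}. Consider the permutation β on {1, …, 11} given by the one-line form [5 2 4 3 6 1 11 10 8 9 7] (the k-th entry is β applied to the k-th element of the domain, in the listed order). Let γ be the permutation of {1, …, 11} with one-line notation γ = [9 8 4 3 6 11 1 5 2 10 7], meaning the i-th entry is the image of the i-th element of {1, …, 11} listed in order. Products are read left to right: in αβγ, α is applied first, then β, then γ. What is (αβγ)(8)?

(αβγ)(8) = γ(β(α(8))). α(8) = 2, then β(2) = 2, then γ(2) = 8, so the result is 8.

8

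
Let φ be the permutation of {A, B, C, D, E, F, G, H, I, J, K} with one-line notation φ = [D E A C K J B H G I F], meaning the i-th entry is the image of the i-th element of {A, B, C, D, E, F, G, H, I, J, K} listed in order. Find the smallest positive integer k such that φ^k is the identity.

21

The disjoint-cycle form of φ has cycle lengths 7, 3, 1.
The order of φ is the least common multiple of its cycle lengths: lcm(7, 3) = 21.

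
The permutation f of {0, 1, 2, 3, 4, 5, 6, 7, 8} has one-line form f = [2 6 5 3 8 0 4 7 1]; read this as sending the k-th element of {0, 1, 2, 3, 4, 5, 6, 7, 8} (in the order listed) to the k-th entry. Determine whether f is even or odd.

In disjoint-cycle form the cycle lengths are 4, 3, 1, 1.
A cycle is odd iff its length is even; f has 1 even-length cycle, so sgn(f) = (−1)^1 and f is odd.

odd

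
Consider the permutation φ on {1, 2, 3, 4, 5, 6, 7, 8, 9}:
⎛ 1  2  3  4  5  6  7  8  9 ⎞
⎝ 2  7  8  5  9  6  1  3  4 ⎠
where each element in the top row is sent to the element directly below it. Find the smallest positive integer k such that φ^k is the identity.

Writing φ as disjoint cycles, the cycle lengths are 3, 3, 2, 1.
Since disjoint cycles commute, ord(φ) = lcm(3, 3, 2) = 6.

6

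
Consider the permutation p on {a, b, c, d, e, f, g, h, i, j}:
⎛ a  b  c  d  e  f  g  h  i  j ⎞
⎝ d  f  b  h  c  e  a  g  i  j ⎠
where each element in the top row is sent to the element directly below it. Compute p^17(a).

d

Tracing a → d → … returns to a after 4 steps, so a lies in a 4-cycle (a, d, h, g).
On a 4-cycle, p^4 is the identity, so p^17 = p^1 there (17 ≡ 1 mod 4).
Advancing 1 step from a: a → d.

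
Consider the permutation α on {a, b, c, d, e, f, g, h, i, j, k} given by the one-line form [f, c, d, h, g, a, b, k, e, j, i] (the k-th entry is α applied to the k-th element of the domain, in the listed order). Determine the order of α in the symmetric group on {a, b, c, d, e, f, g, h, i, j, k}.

8

Writing α as disjoint cycles, the cycle lengths are 8, 2, 1.
Since disjoint cycles commute, ord(α) = lcm(8, 2) = 8.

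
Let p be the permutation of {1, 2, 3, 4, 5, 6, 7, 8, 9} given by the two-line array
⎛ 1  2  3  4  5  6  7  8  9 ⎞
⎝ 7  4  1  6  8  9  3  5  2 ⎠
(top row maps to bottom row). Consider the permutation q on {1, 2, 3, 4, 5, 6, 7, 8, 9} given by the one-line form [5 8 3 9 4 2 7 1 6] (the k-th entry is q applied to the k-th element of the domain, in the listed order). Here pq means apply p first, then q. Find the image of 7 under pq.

3

(pq)(7) = q(p(7)). p(7) = 3, then q(3) = 3. So (pq)(7) = 3.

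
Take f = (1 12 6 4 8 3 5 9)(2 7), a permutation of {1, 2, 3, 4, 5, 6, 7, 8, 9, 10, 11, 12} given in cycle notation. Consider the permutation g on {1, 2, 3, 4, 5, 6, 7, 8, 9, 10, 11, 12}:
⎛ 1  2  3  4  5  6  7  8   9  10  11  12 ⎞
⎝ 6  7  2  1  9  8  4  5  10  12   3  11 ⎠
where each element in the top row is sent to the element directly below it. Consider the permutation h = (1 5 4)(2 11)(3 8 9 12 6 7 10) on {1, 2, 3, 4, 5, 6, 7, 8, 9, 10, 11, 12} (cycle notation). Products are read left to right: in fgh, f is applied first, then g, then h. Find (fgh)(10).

6

Apply the permutations in order: f(10) = 10, then g(10) = 12, then h(12) = 6. So (fgh)(10) = 6.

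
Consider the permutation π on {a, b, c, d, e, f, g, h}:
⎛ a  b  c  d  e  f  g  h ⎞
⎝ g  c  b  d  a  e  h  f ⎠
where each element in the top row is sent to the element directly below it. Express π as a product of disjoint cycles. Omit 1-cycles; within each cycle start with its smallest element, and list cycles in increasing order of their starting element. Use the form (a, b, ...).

(a, g, h, f, e)(b, c)

Start at a and follow images: a → g → h → f → e → a, giving the cycle (a, g, h, f, e).
Continuing from each remaining unvisited element yields (a, g, h, f, e)(b, c).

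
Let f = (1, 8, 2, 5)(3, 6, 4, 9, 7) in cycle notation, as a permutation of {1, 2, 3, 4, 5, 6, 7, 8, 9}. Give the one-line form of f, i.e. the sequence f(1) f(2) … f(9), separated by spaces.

Reading each image from the cycles: 1→8, 2→5, 3→6, 4→9, 5→1, 6→4, 7→3, 8→2, 9→7.
Listing these in domain order gives 8 5 6 9 1 4 3 2 7.

8 5 6 9 1 4 3 2 7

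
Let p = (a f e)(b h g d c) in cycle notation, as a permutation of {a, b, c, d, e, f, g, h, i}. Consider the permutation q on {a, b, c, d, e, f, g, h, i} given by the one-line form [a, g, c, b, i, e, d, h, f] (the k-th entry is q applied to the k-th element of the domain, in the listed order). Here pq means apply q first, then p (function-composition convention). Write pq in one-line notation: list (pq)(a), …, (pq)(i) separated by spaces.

f d b h i a c g e

(pq)(x) = p(q(x)). Computing each image: p(q(a)) = p(a) = f, p(q(b)) = p(g) = d, p(q(c)) = p(c) = b, p(q(d)) = p(b) = h, p(q(e)) = p(i) = i, p(q(f)) = p(e) = a, p(q(g)) = p(d) = c, p(q(h)) = p(h) = g, p(q(i)) = p(f) = e.
Hence pq = [f d b h i a c g e].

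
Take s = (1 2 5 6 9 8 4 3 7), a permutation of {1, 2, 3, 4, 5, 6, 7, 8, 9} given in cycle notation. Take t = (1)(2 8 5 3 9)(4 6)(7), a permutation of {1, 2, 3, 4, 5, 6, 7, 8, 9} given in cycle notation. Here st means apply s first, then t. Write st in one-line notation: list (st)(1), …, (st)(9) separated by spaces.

8 3 7 9 4 2 1 6 5

For each element, apply s then t: 1 → 2 → 8; 2 → 5 → 3; 3 → 7 → 7; 4 → 3 → 9; 5 → 6 → 4; 6 → 9 → 2; 7 → 1 → 1; 8 → 4 → 6; 9 → 8 → 5.
So st in one-line form is 8 3 7 9 4 2 1 6 5.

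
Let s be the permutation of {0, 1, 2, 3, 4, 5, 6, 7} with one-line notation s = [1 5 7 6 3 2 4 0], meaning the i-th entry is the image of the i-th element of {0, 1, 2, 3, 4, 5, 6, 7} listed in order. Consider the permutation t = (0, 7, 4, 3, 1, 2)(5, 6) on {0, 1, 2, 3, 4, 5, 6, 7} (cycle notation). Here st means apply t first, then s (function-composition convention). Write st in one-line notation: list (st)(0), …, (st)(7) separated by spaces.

0 7 1 5 6 4 2 3

For each element, apply t then s: 0 → 7 → 0; 1 → 2 → 7; 2 → 0 → 1; 3 → 1 → 5; 4 → 3 → 6; 5 → 6 → 4; 6 → 5 → 2; 7 → 4 → 3.
Collecting the images, st = [0 7 1 5 6 4 2 3].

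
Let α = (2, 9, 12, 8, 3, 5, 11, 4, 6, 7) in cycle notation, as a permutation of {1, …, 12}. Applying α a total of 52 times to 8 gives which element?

8 lies in the 10-cycle (2, 9, 12, 8, 3, 5, 11, 4, 6, 7).
Powers repeat with period 10 on this cycle, and 52 mod 10 = 2, so α^52(8) = α^2(8).
Advancing 2 steps from 8: 8 → 3 → 5.

5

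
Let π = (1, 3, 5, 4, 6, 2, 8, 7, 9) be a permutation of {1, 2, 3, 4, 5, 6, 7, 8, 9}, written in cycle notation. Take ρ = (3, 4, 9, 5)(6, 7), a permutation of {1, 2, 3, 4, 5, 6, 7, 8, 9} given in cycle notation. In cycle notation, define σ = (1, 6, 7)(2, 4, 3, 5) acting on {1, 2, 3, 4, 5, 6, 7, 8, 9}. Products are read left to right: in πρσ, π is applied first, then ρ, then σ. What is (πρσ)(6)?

4

(πρσ)(6) = σ(ρ(π(6))). π(6) = 2, then ρ(2) = 2, then σ(2) = 4, so the result is 4.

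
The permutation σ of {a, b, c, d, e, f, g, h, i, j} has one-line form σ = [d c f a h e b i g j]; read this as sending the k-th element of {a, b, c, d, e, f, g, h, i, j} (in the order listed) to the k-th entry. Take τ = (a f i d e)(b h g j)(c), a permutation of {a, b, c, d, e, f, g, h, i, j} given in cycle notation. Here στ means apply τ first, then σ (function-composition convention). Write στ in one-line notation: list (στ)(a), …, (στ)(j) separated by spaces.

e i f h d g j b a c

(στ)(x) = σ(τ(x)). Computing each image: σ(τ(a)) = σ(f) = e, σ(τ(b)) = σ(h) = i, σ(τ(c)) = σ(c) = f, σ(τ(d)) = σ(e) = h, σ(τ(e)) = σ(a) = d, σ(τ(f)) = σ(i) = g, σ(τ(g)) = σ(j) = j, σ(τ(h)) = σ(g) = b, σ(τ(i)) = σ(d) = a, σ(τ(j)) = σ(b) = c.
Hence στ = [e i f h d g j b a c].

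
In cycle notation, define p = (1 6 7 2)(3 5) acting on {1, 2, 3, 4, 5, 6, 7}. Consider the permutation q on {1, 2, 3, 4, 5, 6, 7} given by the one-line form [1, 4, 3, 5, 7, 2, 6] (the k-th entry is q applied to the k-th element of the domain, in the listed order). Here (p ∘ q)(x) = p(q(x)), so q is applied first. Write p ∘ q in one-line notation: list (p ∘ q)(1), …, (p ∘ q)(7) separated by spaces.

6 4 5 3 2 1 7

(p ∘ q)(x) = p(q(x)). Computing each image: p(q(1)) = p(1) = 6, p(q(2)) = p(4) = 4, p(q(3)) = p(3) = 5, p(q(4)) = p(5) = 3, p(q(5)) = p(7) = 2, p(q(6)) = p(2) = 1, p(q(7)) = p(6) = 7.
Hence p ∘ q = [6 4 5 3 2 1 7].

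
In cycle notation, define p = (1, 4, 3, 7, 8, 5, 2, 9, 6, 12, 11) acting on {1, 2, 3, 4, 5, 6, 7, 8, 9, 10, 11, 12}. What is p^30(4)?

12

4 lies in the 11-cycle (1, 4, 3, 7, 8, 5, 2, 9, 6, 12, 11).
Powers repeat with period 11 on this cycle, and 30 mod 11 = 8, so p^30(4) = p^8(4).
Stepping 8 places around the cycle: 4 → 3 → 7 → 8 → 5 → 2 → 9 → 6 → 12.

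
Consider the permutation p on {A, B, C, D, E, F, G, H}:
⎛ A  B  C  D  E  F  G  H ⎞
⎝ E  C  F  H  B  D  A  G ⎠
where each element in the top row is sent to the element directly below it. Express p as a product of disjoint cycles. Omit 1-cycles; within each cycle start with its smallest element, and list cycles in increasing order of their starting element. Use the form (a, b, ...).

(A, E, B, C, F, D, H, G)

Start at A and follow images: A → E → B → C → F → D → H → G → A, giving the cycle (A, E, B, C, F, D, H, G).
Continuing from each remaining unvisited element yields (A, E, B, C, F, D, H, G).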